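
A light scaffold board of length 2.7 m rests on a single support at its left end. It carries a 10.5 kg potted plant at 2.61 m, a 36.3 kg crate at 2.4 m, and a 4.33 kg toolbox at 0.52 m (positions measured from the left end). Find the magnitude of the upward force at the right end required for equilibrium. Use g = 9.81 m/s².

F ≈ 424 N

About the left end:
Potted plant: 10.5 × 9.81 = 103 N down at 2.61 m → arm 2.61 m, τ = 103 × 2.61 = 268.8 N·m clockwise.
Crate: 36.3 × 9.81 = 356.1 N down at 2.4 m → arm 2.4 m, τ = 356.1 × 2.4 = 854.6 N·m clockwise.
Toolbox: 4.33 × 9.81 = 42.48 N down at 0.52 m → arm 0.52 m, τ = 42.48 × 0.52 = 22.09 N·m clockwise.
Net moment of the loads = 1145 N·m clockwise.
The upward force F acts at the right end, arm 2.7 m, giving F × 2.7 counterclockwise.
Setting net torque to zero: F × 2.7 = 1145 → F = 1145 / 2.7 = 424 N.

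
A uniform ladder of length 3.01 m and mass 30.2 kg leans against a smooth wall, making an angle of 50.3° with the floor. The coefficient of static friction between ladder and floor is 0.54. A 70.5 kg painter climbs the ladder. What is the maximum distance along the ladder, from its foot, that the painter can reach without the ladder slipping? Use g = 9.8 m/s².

d ≈ 2.15 m

Taking torques about the foot of the ladder:
Ladder weight 30.2×9.8 = 296 N acts at 1.505 m along the ladder; its horizontal arm is 1.505·cos50.3° = 0.9613 m → τ = 284.5 N·m clockwise.
Painter weight 70.5×9.8 = 690.9 N at distance d → arm d·cos50.3° → τ = 690.9·d·0.6388 clockwise.
Wall normal N at the top has arm L sinθ = 2.316 m counterclockwise, so Στ = 0 gives N·2.316 = 284.5 + 441.3·d.
ΣFy = 0 ⇒ N_floor = 986.9 N, so the maximum friction is μ_s·N_floor = 0.54×986.9 = 532.9 N. ΣFx = 0 ⇒ N_wall = f, so at the slipping point N = 532.9 N.
Substituting: 532.9×2.316 = 284.5 + 441.3·d ⇒ d = (1234 − 284.5) / 441.3 = 2.15 m.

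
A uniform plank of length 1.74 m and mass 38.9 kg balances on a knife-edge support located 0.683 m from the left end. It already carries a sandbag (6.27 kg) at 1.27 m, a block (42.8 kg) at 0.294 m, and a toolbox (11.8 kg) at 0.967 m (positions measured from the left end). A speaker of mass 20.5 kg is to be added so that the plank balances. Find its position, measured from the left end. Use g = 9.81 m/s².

x ≈ 0.797 m from the left end

Take moments about the knife-edge support (at 0.683 m from the left end).
Beam weight: 38.9 × 9.81 = 381.6 N down at 0.87 m → arm 0.187 m, τ = 381.6 × 0.187 = 71.36 N·m clockwise.
Sandbag: 6.27 × 9.81 = 61.51 N down at 1.27 m → arm 0.587 m, τ = 61.51 × 0.587 = 36.11 N·m clockwise.
Block: 42.8 × 9.81 = 419.9 N down at 0.294 m → arm 0.389 m, τ = 419.9 × 0.389 = 163.3 N·m counterclockwise.
Toolbox: 11.8 × 9.81 = 115.8 N down at 0.967 m → arm 0.284 m, τ = 115.8 × 0.284 = 32.89 N·m clockwise.
Net moment of existing loads = 22.94 N·m counterclockwise.
The speaker weighs 20.5 × 9.81 = 201.1 N and must supply an equal clockwise moment, so its lever arm about the knife-edge support is 22.94 / 201.1 = 0.114 m.
That puts it at 0.683 + 0.114 = 0.797 m from the left end.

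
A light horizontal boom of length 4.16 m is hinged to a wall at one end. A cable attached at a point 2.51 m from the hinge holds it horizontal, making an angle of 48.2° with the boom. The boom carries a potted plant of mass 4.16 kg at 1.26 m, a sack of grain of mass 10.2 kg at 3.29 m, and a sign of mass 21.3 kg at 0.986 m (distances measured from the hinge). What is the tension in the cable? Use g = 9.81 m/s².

Taking torques about the hinge:
Potted plant: 4.16 × 9.81 = 40.81 N down at 1.26 m → arm 1.26 m, τ = 40.81 × 1.26 = 51.42 N·m clockwise.
Sack of grain: 10.2 × 9.81 = 100.1 N down at 3.29 m → arm 3.29 m, τ = 100.1 × 3.29 = 329.3 N·m clockwise.
Sign: 21.3 × 9.81 = 209 N down at 0.986 m → arm 0.986 m, τ = 209 × 0.986 = 206.1 N·m clockwise.
Total clockwise load moment = 586.8 N·m.
The cable tension T acts at 2.51 m; only its component perpendicular to the boom, T sinθ, produces torque. sin 48.2° = 0.7455.
Setting net torque to zero: T × 2.51 × 0.7455 = 586.8 → T = 586.8 / 1.871 = 314 N.

T ≈ 314 N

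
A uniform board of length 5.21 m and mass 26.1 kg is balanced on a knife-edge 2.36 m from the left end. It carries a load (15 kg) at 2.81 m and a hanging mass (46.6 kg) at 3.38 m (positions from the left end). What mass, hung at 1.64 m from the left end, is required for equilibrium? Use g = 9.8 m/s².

Sum moments about the knife-edge (at 2.36 m from the left end) (the support reaction has zero arm there).
Beam weight: 26.1 × 9.8 = 255.8 N down at 2.605 m → arm 0.245 m, τ = 255.8 × 0.245 = 62.67 N·m clockwise.
Load: 15 × 9.8 = 147 N down at 2.81 m → arm 0.45 m, τ = 147 × 0.45 = 66.15 N·m clockwise.
Hanging mass: 46.6 × 9.8 = 456.7 N down at 3.38 m → arm 1.02 m, τ = 456.7 × 1.02 = 465.8 N·m clockwise.
Net moment of known loads = 594.6 N·m clockwise.
An unknown mass m at 1.64 m has arm 0.72 m; its moment is m·g·0.72 counterclockwise.
For rotational equilibrium, m × 9.8 × 0.72 = 594.6, so m = 594.6 / (9.8 × 0.72) = 84.3 kg.

m ≈ 84.3 kg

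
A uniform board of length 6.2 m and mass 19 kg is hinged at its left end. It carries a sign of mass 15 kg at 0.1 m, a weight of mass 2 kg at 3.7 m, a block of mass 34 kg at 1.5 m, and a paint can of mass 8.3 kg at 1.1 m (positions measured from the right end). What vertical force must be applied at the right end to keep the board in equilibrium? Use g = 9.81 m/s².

Taking torques about the left end:
Beam weight: 19 × 9.81 = 186.4 N down at 3.1 m → arm 3.1 m, τ = 186.4 × 3.1 = 577.8 N·m clockwise.
Sign: 15 × 9.81 = 147.2 N down at 0.1 m → arm 6.1 m, τ = 147.2 × 6.1 = 897.9 N·m clockwise.
Weight: 2 × 9.81 = 19.62 N down at 3.7 m → arm 2.5 m, τ = 19.62 × 2.5 = 49.05 N·m clockwise.
Block: 34 × 9.81 = 333.5 N down at 1.5 m → arm 4.7 m, τ = 333.5 × 4.7 = 1567 N·m clockwise.
Paint can: 8.3 × 9.81 = 81.42 N down at 1.1 m → arm 5.1 m, τ = 81.42 × 5.1 = 415.2 N·m clockwise.
Net moment of the loads = 3507 N·m clockwise.
The upward force F acts at the right end, arm 6.2 m, giving F × 6.2 counterclockwise.
Balancing moments: F × 6.2 = 3507, giving F = 3507 / 6.2 = 566 N.

F ≈ 566 N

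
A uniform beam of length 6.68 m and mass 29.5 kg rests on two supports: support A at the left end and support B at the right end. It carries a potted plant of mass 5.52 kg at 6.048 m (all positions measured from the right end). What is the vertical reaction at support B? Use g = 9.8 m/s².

About support A:
Beam weight: 29.5 × 9.8 = 289.1 N down at 3.34 m → arm 3.34 m, τ = 289.1 × 3.34 = 965.6 N·m clockwise.
Potted plant: 5.52 × 9.8 = 54.1 N down at 6.048 m → arm 0.632 m, τ = 54.1 × 0.632 = 34.19 N·m clockwise.
Net load moment about support A = 999.8 N·m clockwise.
Reaction R at support B is upward at 0 m, arm 6.68 m → moment R × 6.68 counterclockwise.
For rotational equilibrium, R × 6.68 = 999.8, so R = 150 N.

R_B ≈ 150 N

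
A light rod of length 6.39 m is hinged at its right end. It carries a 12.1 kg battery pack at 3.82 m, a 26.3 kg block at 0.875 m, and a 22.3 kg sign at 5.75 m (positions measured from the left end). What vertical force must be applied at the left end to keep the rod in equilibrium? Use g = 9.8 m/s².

F ≈ 292 N

Sum moments about the right end (the unknown pivot reaction has zero arm there).
Battery pack: 12.1 × 9.8 = 118.6 N down at 3.82 m → arm 2.57 m, τ = 118.6 × 2.57 = 304.8 N·m counterclockwise.
Block: 26.3 × 9.8 = 257.7 N down at 0.875 m → arm 5.515 m, τ = 257.7 × 5.515 = 1421 N·m counterclockwise.
Sign: 22.3 × 9.8 = 218.5 N down at 5.75 m → arm 0.64 m, τ = 218.5 × 0.64 = 139.8 N·m counterclockwise.
Net moment of the loads = 1866 N·m counterclockwise.
The upward force F acts at the left end, arm 6.39 m, giving F × 6.39 clockwise.
Στ = 0 ⇒ F × 6.39 = 1866 ⇒ F = 1866 / 6.39 = 292 N.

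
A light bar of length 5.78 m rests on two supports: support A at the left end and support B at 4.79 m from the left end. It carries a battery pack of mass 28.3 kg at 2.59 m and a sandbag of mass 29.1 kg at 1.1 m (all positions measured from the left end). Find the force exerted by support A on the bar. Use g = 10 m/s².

R_A ≈ 354 N

Taking torques about support B:
Battery pack: 28.3 × 10 = 283 N down at 2.59 m → arm 2.2 m, τ = 283 × 2.2 = 622.6 N·m counterclockwise.
Sandbag: 29.1 × 10 = 291 N down at 1.1 m → arm 3.69 m, τ = 291 × 3.69 = 1074 N·m counterclockwise.
Net load moment about support B = 1697 N·m counterclockwise.
Reaction R at support A is upward at 0 m, arm 4.79 m → moment R × 4.79 clockwise.
Στ = 0 ⇒ R × 4.79 = 1697 ⇒ R = 354 N.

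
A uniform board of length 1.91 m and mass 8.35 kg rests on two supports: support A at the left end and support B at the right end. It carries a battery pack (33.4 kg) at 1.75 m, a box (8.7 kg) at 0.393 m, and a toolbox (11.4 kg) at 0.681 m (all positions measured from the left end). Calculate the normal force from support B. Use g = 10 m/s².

Sum moments about support A (its reaction then has zero moment arm).
Beam weight: 8.35 × 10 = 83.5 N down at 0.955 m → arm 0.955 m, τ = 83.5 × 0.955 = 79.74 N·m clockwise.
Battery pack: 33.4 × 10 = 334 N down at 1.75 m → arm 1.75 m, τ = 334 × 1.75 = 584.5 N·m clockwise.
Box: 8.7 × 10 = 87 N down at 0.393 m → arm 0.393 m, τ = 87 × 0.393 = 34.19 N·m clockwise.
Toolbox: 11.4 × 10 = 114 N down at 0.681 m → arm 0.681 m, τ = 114 × 0.681 = 77.63 N·m clockwise.
Net load moment about support A = 776.1 N·m clockwise.
Reaction R at support B is upward at 1.91 m, arm 1.91 m → moment R × 1.91 counterclockwise.
Setting net torque to zero: R × 1.91 = 776.1 → R = 406 N.

R_B ≈ 406 N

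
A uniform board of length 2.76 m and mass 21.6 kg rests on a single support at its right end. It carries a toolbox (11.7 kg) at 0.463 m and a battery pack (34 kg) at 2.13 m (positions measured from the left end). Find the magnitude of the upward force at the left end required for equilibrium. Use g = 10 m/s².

About the right end:
Beam weight: 21.6 × 10 = 216 N down at 1.38 m → arm 1.38 m, τ = 216 × 1.38 = 298.1 N·m counterclockwise.
Toolbox: 11.7 × 10 = 117 N down at 0.463 m → arm 2.297 m, τ = 117 × 2.297 = 268.7 N·m counterclockwise.
Battery pack: 34 × 10 = 340 N down at 2.13 m → arm 0.63 m, τ = 340 × 0.63 = 214.2 N·m counterclockwise.
Net moment of the loads = 781 N·m counterclockwise.
The upward force F acts at the left end, arm 2.76 m, giving F × 2.76 clockwise.
Balancing moments: F × 2.76 = 781, giving F = 781 / 2.76 = 283 N.

F ≈ 283 N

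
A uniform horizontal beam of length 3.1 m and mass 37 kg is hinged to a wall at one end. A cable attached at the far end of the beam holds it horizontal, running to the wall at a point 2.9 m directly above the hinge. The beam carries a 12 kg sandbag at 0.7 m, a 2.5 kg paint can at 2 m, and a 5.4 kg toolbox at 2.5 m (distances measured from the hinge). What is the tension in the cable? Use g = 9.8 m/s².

T ≈ 390 N

Taking torques about the hinge:
Beam weight: 37 × 9.8 = 362.6 N down at 1.55 m → arm 1.55 m, τ = 362.6 × 1.55 = 562 N·m clockwise.
Sandbag: 12 × 9.8 = 117.6 N down at 0.7 m → arm 0.7 m, τ = 117.6 × 0.7 = 82.32 N·m clockwise.
Paint can: 2.5 × 9.8 = 24.5 N down at 2 m → arm 2 m, τ = 24.5 × 2 = 49 N·m clockwise.
Toolbox: 5.4 × 9.8 = 52.92 N down at 2.5 m → arm 2.5 m, τ = 52.92 × 2.5 = 132.3 N·m clockwise.
Total clockwise load moment = 825.6 N·m.
The cable tension T acts at 3.1 m; only its component perpendicular to the beam, T sinθ, produces torque. sinθ = h/√(h²+d²) = 2.9/√(2.9²+3.1²) = 0.6832.
Setting net torque to zero: T × 3.1 × 0.6832 = 825.6 → T = 825.6 / 2.118 = 390 N.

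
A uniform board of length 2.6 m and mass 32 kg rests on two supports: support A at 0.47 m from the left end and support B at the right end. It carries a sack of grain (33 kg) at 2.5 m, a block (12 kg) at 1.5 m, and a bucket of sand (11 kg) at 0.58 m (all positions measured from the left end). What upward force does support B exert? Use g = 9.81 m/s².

R_B ≈ 493 N

About support A:
Beam weight: 32 × 9.81 = 313.9 N down at 1.3 m → arm 0.83 m, τ = 313.9 × 0.83 = 260.5 N·m clockwise.
Sack of grain: 33 × 9.81 = 323.7 N down at 2.5 m → arm 2.03 m, τ = 323.7 × 2.03 = 657.1 N·m clockwise.
Block: 12 × 9.81 = 117.7 N down at 1.5 m → arm 1.03 m, τ = 117.7 × 1.03 = 121.2 N·m clockwise.
Bucket of sand: 11 × 9.81 = 107.9 N down at 0.58 m → arm 0.11 m, τ = 107.9 × 0.11 = 11.87 N·m clockwise.
Net load moment about support A = 1051 N·m clockwise.
Reaction R at support B is upward at 2.6 m, arm 2.13 m → moment R × 2.13 counterclockwise.
Balancing moments: R × 2.13 = 1051, giving R = 493 N.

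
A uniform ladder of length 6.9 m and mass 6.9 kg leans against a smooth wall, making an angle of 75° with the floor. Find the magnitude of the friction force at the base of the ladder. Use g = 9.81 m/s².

About the foot of the ladder:
Ladder weight 6.9×9.81 = 67.69 N acts at 3.45 m along the ladder; its horizontal arm is 3.45·cos75° = 0.8929 m → τ = 60.44 N·m clockwise.
Wall normal N acts horizontally at the top; its moment arm is the height L sinθ = 6.9·sin75° = 6.665 m, counterclockwise.
Balancing moments: N × 6.665 = 60.44, giving N = 9.07 N.
ΣFx = 0: friction at the foot balances the wall's push, so f = N_wall = 9.07 N.

f ≈ 9.07 N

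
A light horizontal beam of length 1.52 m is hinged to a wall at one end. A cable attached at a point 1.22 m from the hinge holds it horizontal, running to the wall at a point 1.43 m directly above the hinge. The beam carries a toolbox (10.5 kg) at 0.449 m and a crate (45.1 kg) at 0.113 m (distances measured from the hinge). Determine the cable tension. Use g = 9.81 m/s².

T ≈ 104 N

Take moments about the hinge.
Toolbox: 10.5 × 9.81 = 103 N down at 0.449 m → arm 0.449 m, τ = 103 × 0.449 = 46.25 N·m clockwise.
Crate: 45.1 × 9.81 = 442.4 N down at 0.113 m → arm 0.113 m, τ = 442.4 × 0.113 = 49.99 N·m clockwise.
Total clockwise load moment = 96.24 N·m.
The cable tension T acts at 1.22 m; only its component perpendicular to the beam, T sinθ, produces torque. sinθ = h/√(h²+d²) = 1.43/√(1.43²+1.22²) = 0.7608.
Balancing moments: T × 1.22 × 0.7608 = 96.24, giving T = 96.24 / 0.9282 = 104 N.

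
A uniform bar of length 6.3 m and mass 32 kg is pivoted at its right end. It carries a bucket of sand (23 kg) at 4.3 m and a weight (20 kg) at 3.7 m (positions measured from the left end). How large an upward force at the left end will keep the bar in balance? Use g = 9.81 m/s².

F ≈ 310 N

Take moments about the right end.
Beam weight: 32 × 9.81 = 313.9 N down at 3.15 m → arm 3.15 m, τ = 313.9 × 3.15 = 988.8 N·m counterclockwise.
Bucket of sand: 23 × 9.81 = 225.6 N down at 4.3 m → arm 2 m, τ = 225.6 × 2 = 451.2 N·m counterclockwise.
Weight: 20 × 9.81 = 196.2 N down at 3.7 m → arm 2.6 m, τ = 196.2 × 2.6 = 510.1 N·m counterclockwise.
Net moment of the loads = 1950 N·m counterclockwise.
The upward force F acts at the left end, arm 6.3 m, giving F × 6.3 clockwise.
Στ = 0 ⇒ F × 6.3 = 1950 ⇒ F = 1950 / 6.3 = 310 N.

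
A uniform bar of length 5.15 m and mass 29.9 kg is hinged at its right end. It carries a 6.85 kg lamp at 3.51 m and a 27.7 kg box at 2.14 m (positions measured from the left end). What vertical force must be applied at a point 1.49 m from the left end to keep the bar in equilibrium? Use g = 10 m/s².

F ≈ 469 N

Choose the right end as the axis so the unknown pivot reaction has zero arm there.
Beam weight: 29.9 × 10 = 299 N down at 2.575 m → arm 2.575 m, τ = 299 × 2.575 = 769.9 N·m counterclockwise.
Lamp: 6.85 × 10 = 68.5 N down at 3.51 m → arm 1.64 m, τ = 68.5 × 1.64 = 112.3 N·m counterclockwise.
Box: 27.7 × 10 = 277 N down at 2.14 m → arm 3.01 m, τ = 277 × 3.01 = 833.8 N·m counterclockwise.
Net moment of the loads = 1716 N·m counterclockwise.
The upward force F acts at a point 1.49 m from the left end, arm 3.66 m, giving F × 3.66 clockwise.
Setting net torque to zero: F × 3.66 = 1716 → F = 1716 / 3.66 = 469 N.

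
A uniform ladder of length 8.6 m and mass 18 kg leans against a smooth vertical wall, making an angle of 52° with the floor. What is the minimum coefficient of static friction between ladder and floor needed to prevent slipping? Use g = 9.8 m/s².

μ_min ≈ 0.391

Choose the foot of the ladder as the axis so the floor normal and friction both act there and drop out.
Ladder weight 18×9.8 = 176.4 N acts at 4.3 m along the ladder; its horizontal arm is 4.3·cos52° = 2.647 m → τ = 466.9 N·m clockwise.
Wall normal N acts horizontally at the top; its moment arm is the height L sinθ = 8.6·sin52° = 6.777 m, counterclockwise.
Στ = 0 ⇒ N × 6.777 = 466.9 ⇒ N = 68.89 N.
ΣFx = 0 ⇒ f = N_wall = 68.89 N. ΣFy = 0 ⇒ N_floor = 176.4 N.
μ_min = f / N_floor = 68.89 / 176.4 = 0.391.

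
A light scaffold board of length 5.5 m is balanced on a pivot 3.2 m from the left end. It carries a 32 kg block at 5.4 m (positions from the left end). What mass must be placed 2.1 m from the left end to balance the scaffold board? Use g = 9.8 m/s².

Choose the pivot (at 3.2 m from the left end) as the axis so the support reaction has zero arm there.
Block: 32 × 9.8 = 313.6 N down at 5.4 m → arm 2.2 m, τ = 313.6 × 2.2 = 689.9 N·m clockwise.
Net moment of known loads = 689.9 N·m clockwise.
An unknown mass m at 2.1 m has arm 1.1 m; its moment is m·g·1.1 counterclockwise.
Setting net torque to zero: m × 9.8 × 1.1 = 689.9 → m = 689.9 / (9.8 × 1.1) = 64 kg.

m ≈ 64 kg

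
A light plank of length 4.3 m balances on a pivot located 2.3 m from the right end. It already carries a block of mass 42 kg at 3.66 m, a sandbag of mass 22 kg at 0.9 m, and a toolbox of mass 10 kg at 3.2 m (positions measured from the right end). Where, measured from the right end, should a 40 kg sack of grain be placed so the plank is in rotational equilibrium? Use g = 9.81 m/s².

Take moments about the pivot (at 2.3 m from the right end).
Block: 42 × 9.81 = 412 N down at 3.66 m → arm 1.36 m, τ = 412 × 1.36 = 560.3 N·m counterclockwise.
Sandbag: 22 × 9.81 = 215.8 N down at 0.9 m → arm 1.4 m, τ = 215.8 × 1.4 = 302.1 N·m clockwise.
Toolbox: 10 × 9.81 = 98.1 N down at 3.2 m → arm 0.9 m, τ = 98.1 × 0.9 = 88.29 N·m counterclockwise.
Net moment of existing loads = 346.5 N·m counterclockwise.
The sack of grain weighs 40 × 9.81 = 392.4 N and must supply an equal clockwise moment, so its lever arm about the pivot is 346.5 / 392.4 = 0.883 m.
That puts it at 2.3 − 0.883 = 1.42 m from the right end.

x ≈ 1.42 m from the right end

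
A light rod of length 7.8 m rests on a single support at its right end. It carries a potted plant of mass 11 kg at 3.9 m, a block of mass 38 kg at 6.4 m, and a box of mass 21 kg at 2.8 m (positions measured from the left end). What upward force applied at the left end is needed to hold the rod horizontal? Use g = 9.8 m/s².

Sum moments about the right end (the unknown pivot reaction has zero arm there).
Potted plant: 11 × 9.8 = 107.8 N down at 3.9 m → arm 3.9 m, τ = 107.8 × 3.9 = 420.4 N·m counterclockwise.
Block: 38 × 9.8 = 372.4 N down at 6.4 m → arm 1.4 m, τ = 372.4 × 1.4 = 521.4 N·m counterclockwise.
Box: 21 × 9.8 = 205.8 N down at 2.8 m → arm 5 m, τ = 205.8 × 5 = 1029 N·m counterclockwise.
Net moment of the loads = 1971 N·m counterclockwise.
The upward force F acts at the left end, arm 7.8 m, giving F × 7.8 clockwise.
For rotational equilibrium, F × 7.8 = 1971, so F = 1971 / 7.8 = 253 N.

F ≈ 253 N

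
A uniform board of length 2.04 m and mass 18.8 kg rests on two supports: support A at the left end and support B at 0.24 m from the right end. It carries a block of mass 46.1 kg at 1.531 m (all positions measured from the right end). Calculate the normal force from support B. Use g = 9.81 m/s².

About support A:
Beam weight: 18.8 × 9.81 = 184.4 N down at 1.02 m → arm 1.02 m, τ = 184.4 × 1.02 = 188.1 N·m clockwise.
Block: 46.1 × 9.81 = 452.2 N down at 1.531 m → arm 0.509 m, τ = 452.2 × 0.509 = 230.2 N·m clockwise.
Net load moment about support A = 418.3 N·m clockwise.
Reaction R at support B is upward at 0.24 m, arm 1.8 m → moment R × 1.8 counterclockwise.
Setting net torque to zero: R × 1.8 = 418.3 → R = 232 N.

R_B ≈ 232 N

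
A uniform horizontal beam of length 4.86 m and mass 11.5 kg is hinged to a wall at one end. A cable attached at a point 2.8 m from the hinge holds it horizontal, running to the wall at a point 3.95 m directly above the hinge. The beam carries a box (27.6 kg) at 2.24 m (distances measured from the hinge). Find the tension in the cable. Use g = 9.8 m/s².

Sum moments about the hinge (the unknown hinge reaction has zero arm there).
Beam weight: 11.5 × 9.8 = 112.7 N down at 2.43 m → arm 2.43 m, τ = 112.7 × 2.43 = 273.9 N·m clockwise.
Box: 27.6 × 9.8 = 270.5 N down at 2.24 m → arm 2.24 m, τ = 270.5 × 2.24 = 605.9 N·m clockwise.
Total clockwise load moment = 879.8 N·m.
The cable tension T acts at 2.8 m; only its component perpendicular to the beam, T sinθ, produces torque. sinθ = h/√(h²+d²) = 3.95/√(3.95²+2.8²) = 0.8158.
Setting net torque to zero: T × 2.8 × 0.8158 = 879.8 → T = 879.8 / 2.284 = 385 N.

T ≈ 385 N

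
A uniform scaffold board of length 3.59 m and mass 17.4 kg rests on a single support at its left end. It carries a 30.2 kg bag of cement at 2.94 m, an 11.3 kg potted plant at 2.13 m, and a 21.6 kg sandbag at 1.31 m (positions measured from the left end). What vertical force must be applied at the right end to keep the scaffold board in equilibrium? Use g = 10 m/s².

F ≈ 480 N

Taking torques about the left end:
Beam weight: 17.4 × 10 = 174 N down at 1.795 m → arm 1.795 m, τ = 174 × 1.795 = 312.3 N·m clockwise.
Bag of cement: 30.2 × 10 = 302 N down at 2.94 m → arm 2.94 m, τ = 302 × 2.94 = 887.9 N·m clockwise.
Potted plant: 11.3 × 10 = 113 N down at 2.13 m → arm 2.13 m, τ = 113 × 2.13 = 240.7 N·m clockwise.
Sandbag: 21.6 × 10 = 216 N down at 1.31 m → arm 1.31 m, τ = 216 × 1.31 = 283 N·m clockwise.
Net moment of the loads = 1724 N·m clockwise.
The upward force F acts at the right end, arm 3.59 m, giving F × 3.59 counterclockwise.
Setting net torque to zero: F × 3.59 = 1724 → F = 1724 / 3.59 = 480 N.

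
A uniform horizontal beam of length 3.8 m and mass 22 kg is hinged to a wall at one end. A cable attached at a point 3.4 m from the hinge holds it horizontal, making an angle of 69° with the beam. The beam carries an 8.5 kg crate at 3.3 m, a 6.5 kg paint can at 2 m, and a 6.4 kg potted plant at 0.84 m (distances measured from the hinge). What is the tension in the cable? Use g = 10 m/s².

T ≈ 278 N

About the hinge:
Beam weight: 22 × 10 = 220 N down at 1.9 m → arm 1.9 m, τ = 220 × 1.9 = 418 N·m clockwise.
Crate: 8.5 × 10 = 85 N down at 3.3 m → arm 3.3 m, τ = 85 × 3.3 = 280.5 N·m clockwise.
Paint can: 6.5 × 10 = 65 N down at 2 m → arm 2 m, τ = 65 × 2 = 130 N·m clockwise.
Potted plant: 6.4 × 10 = 64 N down at 0.84 m → arm 0.84 m, τ = 64 × 0.84 = 53.76 N·m clockwise.
Total clockwise load moment = 882.3 N·m.
The cable tension T acts at 3.4 m; only its component perpendicular to the beam, T sinθ, produces torque. sin 69° = 0.9336.
Balancing moments: T × 3.4 × 0.9336 = 882.3, giving T = 882.3 / 3.174 = 278 N.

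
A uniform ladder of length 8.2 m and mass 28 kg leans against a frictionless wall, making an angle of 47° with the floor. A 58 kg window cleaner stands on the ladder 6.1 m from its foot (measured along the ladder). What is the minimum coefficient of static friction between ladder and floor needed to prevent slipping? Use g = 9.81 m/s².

μ_min ≈ 0.62

Sum moments about the foot of the ladder (the floor normal and friction both act there and drop out).
Ladder weight 28×9.81 = 274.7 N acts at 4.1 m along the ladder; its horizontal arm is 4.1·cos47° = 2.796 m → τ = 768.1 N·m clockwise.
Window cleaner: 58×9.81 = 569 N at 6.1 m → arm 4.16 m → τ = 2367 N·m clockwise.
Wall normal N acts horizontally at the top; its moment arm is the height L sinθ = 8.2·sin47° = 5.997 m, counterclockwise.
Στ = 0 ⇒ N × 5.997 = 3135 ⇒ N = 522.8 N.
ΣFx = 0 ⇒ f = N_wall = 522.8 N. ΣFy = 0 ⇒ N_floor = 843.7 N.
μ_min = f / N_floor = 522.8 / 843.7 = 0.62.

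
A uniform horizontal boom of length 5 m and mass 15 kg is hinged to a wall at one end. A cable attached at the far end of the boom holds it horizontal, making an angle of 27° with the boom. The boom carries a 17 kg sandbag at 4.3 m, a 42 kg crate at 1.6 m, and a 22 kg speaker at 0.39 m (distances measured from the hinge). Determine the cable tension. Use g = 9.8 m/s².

Sum moments about the hinge (the unknown hinge reaction has zero arm there).
Beam weight: 15 × 9.8 = 147 N down at 2.5 m → arm 2.5 m, τ = 147 × 2.5 = 367.5 N·m clockwise.
Sandbag: 17 × 9.8 = 166.6 N down at 4.3 m → arm 4.3 m, τ = 166.6 × 4.3 = 716.4 N·m clockwise.
Crate: 42 × 9.8 = 411.6 N down at 1.6 m → arm 1.6 m, τ = 411.6 × 1.6 = 658.6 N·m clockwise.
Speaker: 22 × 9.8 = 215.6 N down at 0.39 m → arm 0.39 m, τ = 215.6 × 0.39 = 84.08 N·m clockwise.
Total clockwise load moment = 1827 N·m.
The cable tension T acts at 5 m; only its component perpendicular to the boom, T sinθ, produces torque. sin 27° = 0.454.
Balancing moments: T × 5 × 0.454 = 1827, giving T = 1827 / 2.27 = 805 N.

T ≈ 805 N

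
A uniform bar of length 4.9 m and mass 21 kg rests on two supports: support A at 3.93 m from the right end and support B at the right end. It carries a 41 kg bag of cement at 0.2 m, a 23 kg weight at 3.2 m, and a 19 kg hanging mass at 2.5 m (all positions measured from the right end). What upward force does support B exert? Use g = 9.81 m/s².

R_B ≈ 569 N

Sum moments about support A (its reaction then has zero moment arm).
Beam weight: 21 × 9.81 = 206 N down at 2.45 m → arm 1.48 m, τ = 206 × 1.48 = 304.9 N·m clockwise.
Bag of cement: 41 × 9.81 = 402.2 N down at 0.2 m → arm 3.73 m, τ = 402.2 × 3.73 = 1500 N·m clockwise.
Weight: 23 × 9.81 = 225.6 N down at 3.2 m → arm 0.73 m, τ = 225.6 × 0.73 = 164.7 N·m clockwise.
Hanging mass: 19 × 9.81 = 186.4 N down at 2.5 m → arm 1.43 m, τ = 186.4 × 1.43 = 266.6 N·m clockwise.
Net load moment about support A = 2236 N·m clockwise.
Reaction R at support B is upward at 0 m, arm 3.93 m → moment R × 3.93 counterclockwise.
Στ = 0 ⇒ R × 3.93 = 2236 ⇒ R = 569 N.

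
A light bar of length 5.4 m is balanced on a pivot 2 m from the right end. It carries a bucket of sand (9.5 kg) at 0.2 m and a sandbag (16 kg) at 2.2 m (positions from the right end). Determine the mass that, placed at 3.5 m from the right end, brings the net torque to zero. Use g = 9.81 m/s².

m ≈ 9.27 kg

Take moments about the pivot (at 2 m from the right end).
Bucket of sand: 9.5 × 9.81 = 93.2 N down at 0.2 m → arm 1.8 m, τ = 93.2 × 1.8 = 167.8 N·m clockwise.
Sandbag: 16 × 9.81 = 157 N down at 2.2 m → arm 0.2 m, τ = 157 × 0.2 = 31.4 N·m counterclockwise.
Net moment of known loads = 136.4 N·m clockwise.
An unknown mass m at 3.5 m has arm 1.5 m; its moment is m·g·1.5 counterclockwise.
For rotational equilibrium, m × 9.81 × 1.5 = 136.4, so m = 136.4 / (9.81 × 1.5) = 9.27 kg.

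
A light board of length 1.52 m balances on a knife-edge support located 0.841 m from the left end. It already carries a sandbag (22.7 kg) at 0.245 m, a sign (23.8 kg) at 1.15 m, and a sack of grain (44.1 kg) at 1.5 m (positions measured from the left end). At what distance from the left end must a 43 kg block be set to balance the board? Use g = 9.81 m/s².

x ≈ 0.309 m from the left end

Sum moments about the knife-edge support (at 0.841 m from the left end) (the support reaction has zero arm there).
Sandbag: 22.7 × 9.81 = 222.7 N down at 0.245 m → arm 0.596 m, τ = 222.7 × 0.596 = 132.7 N·m counterclockwise.
Sign: 23.8 × 9.81 = 233.5 N down at 1.15 m → arm 0.309 m, τ = 233.5 × 0.309 = 72.15 N·m clockwise.
Sack of grain: 44.1 × 9.81 = 432.6 N down at 1.5 m → arm 0.659 m, τ = 432.6 × 0.659 = 285.1 N·m clockwise.
Net moment of existing loads = 224.6 N·m clockwise.
The block weighs 43 × 9.81 = 421.8 N and must supply an equal counterclockwise moment, so its lever arm about the knife-edge support is 224.6 / 421.8 = 0.532 m.
That puts it at 0.841 − 0.532 = 0.309 m from the left end.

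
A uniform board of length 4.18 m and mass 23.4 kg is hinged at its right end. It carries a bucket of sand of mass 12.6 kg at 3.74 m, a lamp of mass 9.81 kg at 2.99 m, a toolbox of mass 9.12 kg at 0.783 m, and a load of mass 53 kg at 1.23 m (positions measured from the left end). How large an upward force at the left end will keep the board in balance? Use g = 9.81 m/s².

F ≈ 595 N

Taking torques about the right end:
Beam weight: 23.4 × 9.81 = 229.6 N down at 2.09 m → arm 2.09 m, τ = 229.6 × 2.09 = 479.9 N·m counterclockwise.
Bucket of sand: 12.6 × 9.81 = 123.6 N down at 3.74 m → arm 0.44 m, τ = 123.6 × 0.44 = 54.38 N·m counterclockwise.
Lamp: 9.81 × 9.81 = 96.24 N down at 2.99 m → arm 1.19 m, τ = 96.24 × 1.19 = 114.5 N·m counterclockwise.
Toolbox: 9.12 × 9.81 = 89.47 N down at 0.783 m → arm 3.397 m, τ = 89.47 × 3.397 = 303.9 N·m counterclockwise.
Load: 53 × 9.81 = 519.9 N down at 1.23 m → arm 2.95 m, τ = 519.9 × 2.95 = 1534 N·m counterclockwise.
Net moment of the loads = 2487 N·m counterclockwise.
The upward force F acts at the left end, arm 4.18 m, giving F × 4.18 clockwise.
Balancing moments: F × 4.18 = 2487, giving F = 2487 / 4.18 = 595 N.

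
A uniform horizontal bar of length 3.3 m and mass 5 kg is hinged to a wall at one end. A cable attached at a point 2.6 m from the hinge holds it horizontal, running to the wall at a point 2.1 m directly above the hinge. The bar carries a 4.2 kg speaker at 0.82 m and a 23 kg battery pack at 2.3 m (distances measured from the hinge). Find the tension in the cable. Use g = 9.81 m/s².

Choose the hinge as the axis so the unknown hinge reaction has zero arm there.
Beam weight: 5 × 9.81 = 49.05 N down at 1.65 m → arm 1.65 m, τ = 49.05 × 1.65 = 80.93 N·m clockwise.
Speaker: 4.2 × 9.81 = 41.2 N down at 0.82 m → arm 0.82 m, τ = 41.2 × 0.82 = 33.78 N·m clockwise.
Battery pack: 23 × 9.81 = 225.6 N down at 2.3 m → arm 2.3 m, τ = 225.6 × 2.3 = 518.9 N·m clockwise.
Total clockwise load moment = 633.6 N·m.
The cable tension T acts at 2.6 m; only its component perpendicular to the bar, T sinθ, produces torque. sinθ = h/√(h²+d²) = 2.1/√(2.1²+2.6²) = 0.6283.
Balancing moments: T × 2.6 × 0.6283 = 633.6, giving T = 633.6 / 1.634 = 388 N.

T ≈ 388 N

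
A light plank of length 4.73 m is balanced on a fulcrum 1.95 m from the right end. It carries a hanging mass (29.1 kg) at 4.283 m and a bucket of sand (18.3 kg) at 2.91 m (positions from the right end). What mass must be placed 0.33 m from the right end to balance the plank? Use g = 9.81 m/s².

Taking torques about the fulcrum (at 1.95 m from the right end):
Hanging mass: 29.1 × 9.81 = 285.5 N down at 4.283 m → arm 2.333 m, τ = 285.5 × 2.333 = 666.1 N·m counterclockwise.
Bucket of sand: 18.3 × 9.81 = 179.5 N down at 2.91 m → arm 0.96 m, τ = 179.5 × 0.96 = 172.3 N·m counterclockwise.
Net moment of known loads = 838.4 N·m counterclockwise.
An unknown mass m at 0.33 m has arm 1.62 m; its moment is m·g·1.62 clockwise.
For rotational equilibrium, m × 9.81 × 1.62 = 838.4, so m = 838.4 / (9.81 × 1.62) = 52.8 kg.

m ≈ 52.8 kg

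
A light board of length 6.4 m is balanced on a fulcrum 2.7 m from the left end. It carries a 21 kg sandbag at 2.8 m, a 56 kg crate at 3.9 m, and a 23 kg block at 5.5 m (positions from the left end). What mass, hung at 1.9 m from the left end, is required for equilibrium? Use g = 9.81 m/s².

Take moments about the fulcrum (at 2.7 m from the left end).
Sandbag: 21 × 9.81 = 206 N down at 2.8 m → arm 0.1 m, τ = 206 × 0.1 = 20.6 N·m clockwise.
Crate: 56 × 9.81 = 549.4 N down at 3.9 m → arm 1.2 m, τ = 549.4 × 1.2 = 659.3 N·m clockwise.
Block: 23 × 9.81 = 225.6 N down at 5.5 m → arm 2.8 m, τ = 225.6 × 2.8 = 631.7 N·m clockwise.
Net moment of known loads = 1312 N·m clockwise.
An unknown mass m at 1.9 m has arm 0.8 m; its moment is m·g·0.8 counterclockwise.
Balancing moments: m × 9.81 × 0.8 = 1312, giving m = 1312 / (9.81 × 0.8) = 167 kg.

m ≈ 167 kg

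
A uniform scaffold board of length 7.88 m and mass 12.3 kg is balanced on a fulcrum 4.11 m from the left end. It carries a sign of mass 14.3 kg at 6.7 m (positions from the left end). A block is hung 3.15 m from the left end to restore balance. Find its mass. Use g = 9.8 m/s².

m ≈ 36.4 kg

About the fulcrum (at 4.11 m from the left end):
Beam weight: 12.3 × 9.8 = 120.5 N down at 3.94 m → arm 0.17 m, τ = 120.5 × 0.17 = 20.49 N·m counterclockwise.
Sign: 14.3 × 9.8 = 140.1 N down at 6.7 m → arm 2.59 m, τ = 140.1 × 2.59 = 362.9 N·m clockwise.
Net moment of known loads = 342.4 N·m clockwise.
An unknown mass m at 3.15 m has arm 0.96 m; its moment is m·g·0.96 counterclockwise.
Balancing moments: m × 9.8 × 0.96 = 342.4, giving m = 342.4 / (9.8 × 0.96) = 36.4 kg.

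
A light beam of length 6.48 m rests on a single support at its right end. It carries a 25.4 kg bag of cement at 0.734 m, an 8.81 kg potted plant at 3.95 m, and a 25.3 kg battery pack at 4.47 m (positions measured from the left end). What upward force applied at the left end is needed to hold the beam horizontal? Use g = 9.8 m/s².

About the right end:
Bag of cement: 25.4 × 9.8 = 248.9 N down at 0.734 m → arm 5.746 m, τ = 248.9 × 5.746 = 1430 N·m counterclockwise.
Potted plant: 8.81 × 9.8 = 86.34 N down at 3.95 m → arm 2.53 m, τ = 86.34 × 2.53 = 218.4 N·m counterclockwise.
Battery pack: 25.3 × 9.8 = 247.9 N down at 4.47 m → arm 2.01 m, τ = 247.9 × 2.01 = 498.3 N·m counterclockwise.
Net moment of the loads = 2147 N·m counterclockwise.
The upward force F acts at the left end, arm 6.48 m, giving F × 6.48 clockwise.
For rotational equilibrium, F × 6.48 = 2147, so F = 2147 / 6.48 = 331 N.

F ≈ 331 N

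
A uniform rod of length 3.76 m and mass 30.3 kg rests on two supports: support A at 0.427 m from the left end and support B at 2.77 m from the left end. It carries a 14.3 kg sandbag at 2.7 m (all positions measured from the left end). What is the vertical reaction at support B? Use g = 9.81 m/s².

Sum moments about support A (its reaction then has zero moment arm).
Beam weight: 30.3 × 9.81 = 297.2 N down at 1.88 m → arm 1.453 m, τ = 297.2 × 1.453 = 431.8 N·m clockwise.
Sandbag: 14.3 × 9.81 = 140.3 N down at 2.7 m → arm 2.273 m, τ = 140.3 × 2.273 = 318.9 N·m clockwise.
Net load moment about support A = 750.7 N·m clockwise.
Reaction R at support B is upward at 2.77 m, arm 2.343 m → moment R × 2.343 counterclockwise.
Setting net torque to zero: R × 2.343 = 750.7 → R = 320 N.

R_B ≈ 320 N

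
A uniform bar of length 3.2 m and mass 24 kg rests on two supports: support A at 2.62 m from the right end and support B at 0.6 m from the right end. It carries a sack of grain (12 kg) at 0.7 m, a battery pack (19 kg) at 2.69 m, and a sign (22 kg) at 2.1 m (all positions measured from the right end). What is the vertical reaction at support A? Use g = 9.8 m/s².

R_A ≈ 475 N

About support B:
Beam weight: 24 × 9.8 = 235.2 N down at 1.6 m → arm 1 m, τ = 235.2 × 1 = 235.2 N·m counterclockwise.
Sack of grain: 12 × 9.8 = 117.6 N down at 0.7 m → arm 0.1 m, τ = 117.6 × 0.1 = 11.76 N·m counterclockwise.
Battery pack: 19 × 9.8 = 186.2 N down at 2.69 m → arm 2.09 m, τ = 186.2 × 2.09 = 389.2 N·m counterclockwise.
Sign: 22 × 9.8 = 215.6 N down at 2.1 m → arm 1.5 m, τ = 215.6 × 1.5 = 323.4 N·m counterclockwise.
Net load moment about support B = 959.6 N·m counterclockwise.
Reaction R at support A is upward at 2.62 m, arm 2.02 m → moment R × 2.02 clockwise.
Balancing moments: R × 2.02 = 959.6, giving R = 475 N.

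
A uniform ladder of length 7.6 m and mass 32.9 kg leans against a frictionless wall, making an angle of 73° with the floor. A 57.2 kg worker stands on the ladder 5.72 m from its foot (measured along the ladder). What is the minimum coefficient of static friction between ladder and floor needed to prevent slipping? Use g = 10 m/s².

Taking torques about the foot of the ladder:
Ladder weight 32.9×10 = 329 N acts at 3.8 m along the ladder; its horizontal arm is 3.8·cos73° = 1.111 m → τ = 365.5 N·m clockwise.
Worker: 57.2×10 = 572 N at 5.72 m → arm 1.672 m → τ = 956.4 N·m clockwise.
Wall normal N acts horizontally at the top; its moment arm is the height L sinθ = 7.6·sin73° = 7.268 m, counterclockwise.
Setting net torque to zero: N × 7.268 = 1322 → N = 181.9 N.
ΣFx = 0 ⇒ f = N_wall = 181.9 N. ΣFy = 0 ⇒ N_floor = 901 N.
μ_min = f / N_floor = 181.9 / 901 = 0.202.

μ_min ≈ 0.202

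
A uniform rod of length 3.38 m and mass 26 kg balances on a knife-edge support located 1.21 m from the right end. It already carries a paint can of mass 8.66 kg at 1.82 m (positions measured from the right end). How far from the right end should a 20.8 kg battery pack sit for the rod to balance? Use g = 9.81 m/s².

x ≈ 0.356 m from the right end

Sum moments about the knife-edge support (at 1.21 m from the right end) (the support reaction has zero arm there).
Beam weight: 26 × 9.81 = 255.1 N down at 1.69 m → arm 0.48 m, τ = 255.1 × 0.48 = 122.4 N·m counterclockwise.
Paint can: 8.66 × 9.81 = 84.95 N down at 1.82 m → arm 0.61 m, τ = 84.95 × 0.61 = 51.82 N·m counterclockwise.
Net moment of existing loads = 174.2 N·m counterclockwise.
The battery pack weighs 20.8 × 9.81 = 204 N and must supply an equal clockwise moment, so its lever arm about the knife-edge support is 174.2 / 204 = 0.854 m.
That puts it at 1.21 − 0.854 = 0.356 m from the right end.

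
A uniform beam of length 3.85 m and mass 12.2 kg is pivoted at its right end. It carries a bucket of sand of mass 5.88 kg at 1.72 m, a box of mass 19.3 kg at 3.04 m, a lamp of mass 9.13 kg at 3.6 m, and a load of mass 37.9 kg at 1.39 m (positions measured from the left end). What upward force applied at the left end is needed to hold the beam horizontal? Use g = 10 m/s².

Take moments about the right end.
Beam weight: 12.2 × 10 = 122 N down at 1.925 m → arm 1.925 m, τ = 122 × 1.925 = 234.8 N·m counterclockwise.
Bucket of sand: 5.88 × 10 = 58.8 N down at 1.72 m → arm 2.13 m, τ = 58.8 × 2.13 = 125.2 N·m counterclockwise.
Box: 19.3 × 10 = 193 N down at 3.04 m → arm 0.81 m, τ = 193 × 0.81 = 156.3 N·m counterclockwise.
Lamp: 9.13 × 10 = 91.3 N down at 3.6 m → arm 0.25 m, τ = 91.3 × 0.25 = 22.82 N·m counterclockwise.
Load: 37.9 × 10 = 379 N down at 1.39 m → arm 2.46 m, τ = 379 × 2.46 = 932.3 N·m counterclockwise.
Net moment of the loads = 1471 N·m counterclockwise.
The upward force F acts at the left end, arm 3.85 m, giving F × 3.85 clockwise.
For rotational equilibrium, F × 3.85 = 1471, so F = 1471 / 3.85 = 382 N.

F ≈ 382 N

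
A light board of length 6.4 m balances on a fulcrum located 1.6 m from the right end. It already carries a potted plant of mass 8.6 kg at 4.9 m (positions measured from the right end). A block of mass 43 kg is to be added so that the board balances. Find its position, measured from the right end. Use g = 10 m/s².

Choose the fulcrum (at 1.6 m from the right end) as the axis so the support reaction has zero arm there.
Potted plant: 8.6 × 10 = 86 N down at 4.9 m → arm 3.3 m, τ = 86 × 3.3 = 283.8 N·m counterclockwise.
Net moment of existing loads = 283.8 N·m counterclockwise.
The block weighs 43 × 10 = 430 N and must supply an equal clockwise moment, so its lever arm about the fulcrum is 283.8 / 430 = 0.66 m.
That puts it at 1.6 − 0.66 = 0.94 m from the right end.

x ≈ 0.94 m from the right end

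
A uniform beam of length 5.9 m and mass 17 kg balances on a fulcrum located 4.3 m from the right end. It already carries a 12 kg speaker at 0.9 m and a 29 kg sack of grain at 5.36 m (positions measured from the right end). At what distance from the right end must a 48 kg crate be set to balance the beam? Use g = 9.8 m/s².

Taking torques about the fulcrum (at 4.3 m from the right end):
Beam weight: 17 × 9.8 = 166.6 N down at 2.95 m → arm 1.35 m, τ = 166.6 × 1.35 = 224.9 N·m clockwise.
Speaker: 12 × 9.8 = 117.6 N down at 0.9 m → arm 3.4 m, τ = 117.6 × 3.4 = 399.8 N·m clockwise.
Sack of grain: 29 × 9.8 = 284.2 N down at 5.36 m → arm 1.06 m, τ = 284.2 × 1.06 = 301.3 N·m counterclockwise.
Net moment of existing loads = 323.4 N·m clockwise.
The crate weighs 48 × 9.8 = 470.4 N and must supply an equal counterclockwise moment, so its lever arm about the fulcrum is 323.4 / 470.4 = 0.688 m.
That puts it at 4.3 + 0.688 = 4.99 m from the right end.

x ≈ 4.99 m from the right end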